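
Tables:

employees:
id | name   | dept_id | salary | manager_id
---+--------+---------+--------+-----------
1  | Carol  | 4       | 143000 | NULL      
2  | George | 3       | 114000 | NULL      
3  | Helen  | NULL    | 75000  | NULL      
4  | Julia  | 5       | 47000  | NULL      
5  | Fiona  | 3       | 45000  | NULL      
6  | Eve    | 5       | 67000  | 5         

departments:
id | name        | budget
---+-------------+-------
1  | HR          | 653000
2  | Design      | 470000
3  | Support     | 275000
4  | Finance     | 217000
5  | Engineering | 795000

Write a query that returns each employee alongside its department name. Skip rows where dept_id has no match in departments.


INNER JOIN keeps only employees rows whose dept_id matches an id in departments. Walk through each employee:
  - employee 1 (Carol): dept_id=4 -> matches Finance
  - employee 2 (George): dept_id=3 -> matches Support
  - employee 3 (Helen): dept_id=NULL, no match -> dropped
  - employee 4 (Julia): dept_id=5 -> matches Engineering
  - employee 5 (Fiona): dept_id=3 -> matches Support
  - employee 6 (Eve): dept_id=5 -> matches Engineering
So 1 of 6 rows is dropped.

SQL:
SELECT a.name, b.name AS department
FROM employees a
INNER JOIN departments b ON a.dept_id = b.id

Result:
name   | department 
-------+------------
Carol  | Finance    
George | Support    
Julia  | Engineering
Fiona  | Support    
Eve    | Engineering


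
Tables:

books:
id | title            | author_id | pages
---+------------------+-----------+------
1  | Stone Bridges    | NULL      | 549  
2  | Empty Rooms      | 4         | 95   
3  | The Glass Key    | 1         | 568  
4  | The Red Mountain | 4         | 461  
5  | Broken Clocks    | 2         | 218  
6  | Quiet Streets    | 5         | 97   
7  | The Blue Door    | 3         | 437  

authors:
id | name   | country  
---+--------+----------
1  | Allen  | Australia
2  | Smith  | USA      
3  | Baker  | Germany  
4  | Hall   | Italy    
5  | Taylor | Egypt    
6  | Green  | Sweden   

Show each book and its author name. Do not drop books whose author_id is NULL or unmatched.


LEFT JOIN keeps every row from books (the left table); where author_id has no match in authors, the author columns become NULL. Walk through each book:
  - book 1 (Stone Bridges): author_id=NULL, no match -> kept with NULL
  - book 2 (Empty Rooms): author_id=4 -> matches Hall
  - book 3 (The Glass Key): author_id=1 -> matches Allen
  - book 4 (The Red Mountain): author_id=4 -> matches Hall
  - book 5 (Broken Clocks): author_id=2 -> matches Smith
  - book 6 (Quiet Streets): author_id=5 -> matches Taylor
  - book 7 (The Blue Door): author_id=3 -> matches Baker
All 7 rows appear; 1 has NULL author.

SQL:
SELECT a.title, b.name AS author
FROM books a
LEFT JOIN authors b ON a.author_id = b.id

Result:
title            | author
-----------------+-------
Stone Bridges    | NULL  
Empty Rooms      | Hall  
The Glass Key    | Allen 
The Red Mountain | Hall  
Broken Clocks    | Smith 
Quiet Streets    | Taylor
The Blue Door    | Baker 


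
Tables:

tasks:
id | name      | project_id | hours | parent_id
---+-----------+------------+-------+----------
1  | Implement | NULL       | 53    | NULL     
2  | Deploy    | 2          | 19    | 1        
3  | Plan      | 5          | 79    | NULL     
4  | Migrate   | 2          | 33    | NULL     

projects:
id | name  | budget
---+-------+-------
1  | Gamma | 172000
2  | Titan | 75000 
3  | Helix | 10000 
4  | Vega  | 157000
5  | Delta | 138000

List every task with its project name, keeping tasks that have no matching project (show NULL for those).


LEFT JOIN keeps every row from tasks (the left table); where project_id has no match in projects, the project columns become NULL. Walk through each task:
  - task 1 (Implement): project_id=NULL, no match -> kept with NULL
  - task 2 (Deploy): project_id=2 -> matches Titan
  - task 3 (Plan): project_id=5 -> matches Delta
  - task 4 (Migrate): project_id=2 -> matches Titan
All 4 rows appear; 1 has NULL project.

SQL:
SELECT a.name, b.name AS project
FROM tasks a
LEFT JOIN projects b ON a.project_id = b.id

Result:
name      | project
----------+--------
Implement | NULL   
Deploy    | Titan  
Plan      | Delta  
Migrate   | Titan  


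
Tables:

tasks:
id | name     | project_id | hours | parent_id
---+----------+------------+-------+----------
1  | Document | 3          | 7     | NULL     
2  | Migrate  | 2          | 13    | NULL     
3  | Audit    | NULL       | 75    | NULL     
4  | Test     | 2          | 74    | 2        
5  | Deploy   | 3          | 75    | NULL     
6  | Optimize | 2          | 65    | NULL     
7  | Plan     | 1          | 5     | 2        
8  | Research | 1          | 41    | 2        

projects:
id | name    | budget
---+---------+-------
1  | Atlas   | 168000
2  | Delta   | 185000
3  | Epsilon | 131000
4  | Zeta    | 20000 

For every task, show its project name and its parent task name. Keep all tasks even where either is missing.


Two LEFT JOINs from the same base table tasks: one to projects via project_id, one to tasks itself via parent_id. Both are LEFT so every task is preserved.
Match against projects:
  - task 1 (Document): project_id=3 -> matches Epsilon
  - task 2 (Migrate): project_id=2 -> matches Delta
  - task 3 (Audit): project_id=NULL, no match -> kept with NULL
  - task 4 (Test): project_id=2 -> matches Delta
  - task 5 (Deploy): project_id=3 -> matches Epsilon
  - task 6 (Optimize): project_id=2 -> matches Delta
  - task 7 (Plan): project_id=1 -> matches Atlas
  - task 8 (Research): project_id=1 -> matches Atlas
Match against tasks (self):
  - task 1 (Document): parent_id=NULL -> NULL
  - task 2 (Migrate): parent_id=NULL -> NULL
  - task 3 (Audit): parent_id=NULL -> NULL
  - task 4 (Test): parent_id=2 -> Migrate
  - task 5 (Deploy): parent_id=NULL -> NULL
  - task 6 (Optimize): parent_id=NULL -> NULL
  - task 7 (Plan): parent_id=2 -> Migrate
  - task 8 (Research): parent_id=2 -> Migrate

SQL:
SELECT a.name, b.name AS project, c.name AS parent
FROM tasks a
LEFT JOIN projects b ON a.project_id = b.id
LEFT JOIN tasks c ON a.parent_id = c.id

Result:
name     | project | parent 
---------+---------+--------
Document | Epsilon | NULL   
Migrate  | Delta   | NULL   
Audit    | NULL    | NULL   
Test     | Delta   | Migrate
Deploy   | Epsilon | NULL   
Optimize | Delta   | NULL   
Plan     | Atlas   | Migrate
Research | Atlas   | Migrate


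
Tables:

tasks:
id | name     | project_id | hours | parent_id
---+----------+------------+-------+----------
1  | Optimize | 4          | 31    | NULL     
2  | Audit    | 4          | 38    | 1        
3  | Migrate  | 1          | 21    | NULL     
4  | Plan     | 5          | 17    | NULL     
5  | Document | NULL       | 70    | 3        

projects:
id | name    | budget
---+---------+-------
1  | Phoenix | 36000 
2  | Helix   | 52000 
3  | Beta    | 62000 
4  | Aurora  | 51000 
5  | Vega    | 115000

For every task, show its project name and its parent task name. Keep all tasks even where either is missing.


Two LEFT JOINs from the same base table tasks: one to projects via project_id, one to tasks itself via parent_id. Both are LEFT so every task is preserved.
Match against projects:
  - task 1 (Optimize): project_id=4 -> matches Aurora
  - task 2 (Audit): project_id=4 -> matches Aurora
  - task 3 (Migrate): project_id=1 -> matches Phoenix
  - task 4 (Plan): project_id=5 -> matches Vega
  - task 5 (Document): project_id=NULL, no match -> kept with NULL
Match against tasks (self):
  - task 1 (Optimize): parent_id=NULL -> NULL
  - task 2 (Audit): parent_id=1 -> Optimize
  - task 3 (Migrate): parent_id=NULL -> NULL
  - task 4 (Plan): parent_id=NULL -> NULL
  - task 5 (Document): parent_id=3 -> Migrate

SQL:
SELECT a.name, b.name AS project, c.name AS parent
FROM tasks a
LEFT JOIN projects b ON a.project_id = b.id
LEFT JOIN tasks c ON a.parent_id = c.id

Result:
name     | project | parent  
---------+---------+---------
Optimize | Aurora  | NULL    
Audit    | Aurora  | Optimize
Migrate  | Phoenix | NULL    
Plan     | Vega    | NULL    
Document | NULL    | Migrate 


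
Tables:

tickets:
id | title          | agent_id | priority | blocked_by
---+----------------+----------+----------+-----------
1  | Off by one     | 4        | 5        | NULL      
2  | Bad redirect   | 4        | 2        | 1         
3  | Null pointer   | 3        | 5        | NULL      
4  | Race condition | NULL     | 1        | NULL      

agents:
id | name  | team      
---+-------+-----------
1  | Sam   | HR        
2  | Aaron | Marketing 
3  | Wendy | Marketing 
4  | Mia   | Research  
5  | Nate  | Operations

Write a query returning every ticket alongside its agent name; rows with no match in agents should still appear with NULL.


LEFT JOIN keeps every row from tickets (the left table); where agent_id has no match in agents, the agent columns become NULL. Walk through each ticket:
  - ticket 1 (Off by one): agent_id=4 -> matches Mia
  - ticket 2 (Bad redirect): agent_id=4 -> matches Mia
  - ticket 3 (Null pointer): agent_id=3 -> matches Wendy
  - ticket 4 (Race condition): agent_id=NULL, no match -> kept with NULL
All 4 rows appear; 1 has NULL agent.

SQL:
SELECT a.title, b.name AS agent
FROM tickets a
LEFT JOIN agents b ON a.agent_id = b.id

Result:
title          | agent
---------------+------
Off by one     | Mia  
Bad redirect   | Mia  
Null pointer   | Wendy
Race condition | NULL 


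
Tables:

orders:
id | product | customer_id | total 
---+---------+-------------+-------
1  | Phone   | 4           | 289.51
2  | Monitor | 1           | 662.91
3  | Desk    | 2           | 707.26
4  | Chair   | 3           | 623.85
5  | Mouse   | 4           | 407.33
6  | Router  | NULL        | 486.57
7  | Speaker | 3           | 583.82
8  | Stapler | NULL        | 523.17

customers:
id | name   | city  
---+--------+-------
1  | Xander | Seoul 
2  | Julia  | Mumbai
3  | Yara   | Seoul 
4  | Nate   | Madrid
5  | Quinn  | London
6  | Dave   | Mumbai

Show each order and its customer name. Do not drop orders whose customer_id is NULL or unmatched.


LEFT JOIN keeps every row from orders (the left table); where customer_id has no match in customers, the customer columns become NULL. Walk through each order:
  - order 1 (Phone): customer_id=4 -> matches Nate
  - order 2 (Monitor): customer_id=1 -> matches Xander
  - order 3 (Desk): customer_id=2 -> matches Julia
  - order 4 (Chair): customer_id=3 -> matches Yara
  - order 5 (Mouse): customer_id=4 -> matches Nate
  - order 6 (Router): customer_id=NULL, no match -> kept with NULL
  - order 7 (Speaker): customer_id=3 -> matches Yara
  - order 8 (Stapler): customer_id=NULL, no match -> kept with NULL
All 8 rows appear; 2 have NULL customer.

SQL:
SELECT a.product, b.name AS customer
FROM orders a
LEFT JOIN customers b ON a.customer_id = b.id

Result:
product | customer
--------+---------
Phone   | Nate    
Monitor | Xander  
Desk    | Julia   
Chair   | Yara    
Mouse   | Nate    
Router  | NULL    
Speaker | Yara    
Stapler | NULL    


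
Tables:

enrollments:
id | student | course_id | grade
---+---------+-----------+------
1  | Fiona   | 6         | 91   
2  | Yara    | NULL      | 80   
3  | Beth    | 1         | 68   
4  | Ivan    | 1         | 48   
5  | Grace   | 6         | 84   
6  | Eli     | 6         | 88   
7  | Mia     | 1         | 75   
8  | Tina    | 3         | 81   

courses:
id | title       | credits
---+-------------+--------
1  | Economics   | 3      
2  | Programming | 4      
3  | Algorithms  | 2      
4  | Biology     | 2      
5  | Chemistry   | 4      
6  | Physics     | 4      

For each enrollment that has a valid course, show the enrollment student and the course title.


INNER JOIN keeps only enrollments rows whose course_id matches an id in courses. Walk through each enrollment:
  - enrollment 1 (Fiona): course_id=6 -> matches Physics
  - enrollment 2 (Yara): course_id=NULL, no match -> dropped
  - enrollment 3 (Beth): course_id=1 -> matches Economics
  - enrollment 4 (Ivan): course_id=1 -> matches Economics
  - enrollment 5 (Grace): course_id=6 -> matches Physics
  - enrollment 6 (Eli): course_id=6 -> matches Physics
  - enrollment 7 (Mia): course_id=1 -> matches Economics
  - enrollment 8 (Tina): course_id=3 -> matches Algorithms
So 1 of 8 rows is dropped.

SQL:
SELECT a.student, b.title AS course
FROM enrollments a
INNER JOIN courses b ON a.course_id = b.id

Result:
student | course    
--------+-----------
Fiona   | Physics   
Beth    | Economics 
Ivan    | Economics 
Grace   | Physics   
Eli     | Physics   
Mia     | Economics 
Tina    | Algorithms


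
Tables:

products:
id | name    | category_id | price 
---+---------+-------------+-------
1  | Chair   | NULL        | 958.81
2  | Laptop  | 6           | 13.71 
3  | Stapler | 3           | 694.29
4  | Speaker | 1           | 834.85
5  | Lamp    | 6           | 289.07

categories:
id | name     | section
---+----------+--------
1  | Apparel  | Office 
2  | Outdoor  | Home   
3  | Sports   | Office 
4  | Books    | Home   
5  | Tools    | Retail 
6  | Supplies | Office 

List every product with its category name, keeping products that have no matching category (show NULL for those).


LEFT JOIN keeps every row from products (the left table); where category_id has no match in categories, the category columns become NULL. Walk through each product:
  - product 1 (Chair): category_id=NULL, no match -> kept with NULL
  - product 2 (Laptop): category_id=6 -> matches Supplies
  - product 3 (Stapler): category_id=3 -> matches Sports
  - product 4 (Speaker): category_id=1 -> matches Apparel
  - product 5 (Lamp): category_id=6 -> matches Supplies
All 5 rows appear; 1 has NULL category.

SQL:
SELECT a.name, b.name AS category
FROM products a
LEFT JOIN categories b ON a.category_id = b.id

Result:
name    | category
--------+---------
Chair   | NULL    
Laptop  | Supplies
Stapler | Sports  
Speaker | Apparel 
Lamp    | Supplies


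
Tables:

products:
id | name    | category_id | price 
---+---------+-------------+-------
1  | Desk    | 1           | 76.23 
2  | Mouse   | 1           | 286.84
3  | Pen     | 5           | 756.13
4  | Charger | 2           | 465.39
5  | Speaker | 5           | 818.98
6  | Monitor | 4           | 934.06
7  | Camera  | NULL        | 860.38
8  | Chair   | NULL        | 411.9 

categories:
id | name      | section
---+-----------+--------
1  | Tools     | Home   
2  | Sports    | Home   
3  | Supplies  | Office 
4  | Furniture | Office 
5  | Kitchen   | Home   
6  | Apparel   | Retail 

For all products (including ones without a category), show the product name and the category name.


LEFT JOIN keeps every row from products (the left table); where category_id has no match in categories, the category columns become NULL. Walk through each product:
  - product 1 (Desk): category_id=1 -> matches Tools
  - product 2 (Mouse): category_id=1 -> matches Tools
  - product 3 (Pen): category_id=5 -> matches Kitchen
  - product 4 (Charger): category_id=2 -> matches Sports
  - product 5 (Speaker): category_id=5 -> matches Kitchen
  - product 6 (Monitor): category_id=4 -> matches Furniture
  - product 7 (Camera): category_id=NULL, no match -> kept with NULL
  - product 8 (Chair): category_id=NULL, no match -> kept with NULL
All 8 rows appear; 2 have NULL category.

SQL:
SELECT a.name, b.name AS category
FROM products a
LEFT JOIN categories b ON a.category_id = b.id

Result:
name    | category 
--------+----------
Desk    | Tools    
Mouse   | Tools    
Pen     | Kitchen  
Charger | Sports   
Speaker | Kitchen  
Monitor | Furniture
Camera  | NULL     
Chair   | NULL     


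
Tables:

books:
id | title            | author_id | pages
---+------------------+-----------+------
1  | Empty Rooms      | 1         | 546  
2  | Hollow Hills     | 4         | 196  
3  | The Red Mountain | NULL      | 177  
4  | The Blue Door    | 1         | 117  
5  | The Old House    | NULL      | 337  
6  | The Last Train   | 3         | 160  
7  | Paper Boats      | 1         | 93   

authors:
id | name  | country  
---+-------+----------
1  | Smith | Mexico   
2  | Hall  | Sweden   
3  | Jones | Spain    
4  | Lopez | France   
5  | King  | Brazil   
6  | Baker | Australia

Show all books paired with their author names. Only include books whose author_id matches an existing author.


INNER JOIN keeps only books rows whose author_id matches an id in authors. Walk through each book:
  - book 1 (Empty Rooms): author_id=1 -> matches Smith
  - book 2 (Hollow Hills): author_id=4 -> matches Lopez
  - book 3 (The Red Mountain): author_id=NULL, no match -> dropped
  - book 4 (The Blue Door): author_id=1 -> matches Smith
  - book 5 (The Old House): author_id=NULL, no match -> dropped
  - book 6 (The Last Train): author_id=3 -> matches Jones
  - book 7 (Paper Boats): author_id=1 -> matches Smith
So 2 of 7 rows are dropped.

SQL:
SELECT a.title, b.name AS author
FROM books a
INNER JOIN authors b ON a.author_id = b.id

Result:
title          | author
---------------+-------
Empty Rooms    | Smith 
Hollow Hills   | Lopez 
The Blue Door  | Smith 
The Last Train | Jones 
Paper Boats    | Smith 


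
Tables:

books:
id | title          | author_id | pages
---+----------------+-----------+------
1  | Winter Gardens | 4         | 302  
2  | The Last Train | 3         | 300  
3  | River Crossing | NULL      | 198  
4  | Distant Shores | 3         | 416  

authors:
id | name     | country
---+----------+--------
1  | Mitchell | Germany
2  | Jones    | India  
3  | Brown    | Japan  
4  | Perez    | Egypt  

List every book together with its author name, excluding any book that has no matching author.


INNER JOIN keeps only books rows whose author_id matches an id in authors. Walk through each book:
  - book 1 (Winter Gardens): author_id=4 -> matches Perez
  - book 2 (The Last Train): author_id=3 -> matches Brown
  - book 3 (River Crossing): author_id=NULL, no match -> dropped
  - book 4 (Distant Shores): author_id=3 -> matches Brown
So 1 of 4 rows is dropped.

SQL:
SELECT a.title, b.name AS author
FROM books a
INNER JOIN authors b ON a.author_id = b.id

Result:
title          | author
---------------+-------
Winter Gardens | Perez 
The Last Train | Brown 
Distant Shores | Brown 


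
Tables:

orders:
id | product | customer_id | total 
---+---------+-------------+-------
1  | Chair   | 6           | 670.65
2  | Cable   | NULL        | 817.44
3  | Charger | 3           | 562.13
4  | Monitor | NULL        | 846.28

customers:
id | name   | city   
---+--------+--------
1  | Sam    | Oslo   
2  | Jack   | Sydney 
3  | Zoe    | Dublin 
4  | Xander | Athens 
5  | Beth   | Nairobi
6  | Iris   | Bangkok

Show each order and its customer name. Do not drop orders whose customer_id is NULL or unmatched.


LEFT JOIN keeps every row from orders (the left table); where customer_id has no match in customers, the customer columns become NULL. Walk through each order:
  - order 1 (Chair): customer_id=6 -> matches Iris
  - order 2 (Cable): customer_id=NULL, no match -> kept with NULL
  - order 3 (Charger): customer_id=3 -> matches Zoe
  - order 4 (Monitor): customer_id=NULL, no match -> kept with NULL
All 4 rows appear; 2 have NULL customer.

SQL:
SELECT a.product, b.name AS customer
FROM orders a
LEFT JOIN customers b ON a.customer_id = b.id

Result:
product | customer
--------+---------
Chair   | Iris    
Cable   | NULL    
Charger | Zoe     
Monitor | NULL    


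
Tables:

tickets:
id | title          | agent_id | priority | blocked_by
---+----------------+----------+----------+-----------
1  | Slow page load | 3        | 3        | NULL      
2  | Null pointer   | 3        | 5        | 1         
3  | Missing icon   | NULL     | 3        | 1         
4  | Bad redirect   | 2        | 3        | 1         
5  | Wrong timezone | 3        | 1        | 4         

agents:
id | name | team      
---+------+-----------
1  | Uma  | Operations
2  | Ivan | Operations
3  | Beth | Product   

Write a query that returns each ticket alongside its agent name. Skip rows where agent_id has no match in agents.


INNER JOIN keeps only tickets rows whose agent_id matches an id in agents. Walk through each ticket:
  - ticket 1 (Slow page load): agent_id=3 -> matches Beth
  - ticket 2 (Null pointer): agent_id=3 -> matches Beth
  - ticket 3 (Missing icon): agent_id=NULL, no match -> dropped
  - ticket 4 (Bad redirect): agent_id=2 -> matches Ivan
  - ticket 5 (Wrong timezone): agent_id=3 -> matches Beth
So 1 of 5 rows is dropped.

SQL:
SELECT a.title, b.name AS agent
FROM tickets a
INNER JOIN agents b ON a.agent_id = b.id

Result:
title          | agent
---------------+------
Slow page load | Beth 
Null pointer   | Beth 
Bad redirect   | Ivan 
Wrong timezone | Beth 


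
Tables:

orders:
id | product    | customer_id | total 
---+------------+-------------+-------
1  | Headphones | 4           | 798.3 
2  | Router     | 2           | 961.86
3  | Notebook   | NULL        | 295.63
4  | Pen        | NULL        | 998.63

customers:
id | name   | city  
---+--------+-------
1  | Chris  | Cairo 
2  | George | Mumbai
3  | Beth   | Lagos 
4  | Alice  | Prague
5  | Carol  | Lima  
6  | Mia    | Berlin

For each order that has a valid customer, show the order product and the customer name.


INNER JOIN keeps only orders rows whose customer_id matches an id in customers. Walk through each order:
  - order 1 (Headphones): customer_id=4 -> matches Alice
  - order 2 (Router): customer_id=2 -> matches George
  - order 3 (Notebook): customer_id=NULL, no match -> dropped
  - order 4 (Pen): customer_id=NULL, no match -> dropped
So 2 of 4 rows are dropped.

SQL:
SELECT a.product, b.name AS customer
FROM orders a
INNER JOIN customers b ON a.customer_id = b.id

Result:
product    | customer
-----------+---------
Headphones | Alice   
Router     | George  


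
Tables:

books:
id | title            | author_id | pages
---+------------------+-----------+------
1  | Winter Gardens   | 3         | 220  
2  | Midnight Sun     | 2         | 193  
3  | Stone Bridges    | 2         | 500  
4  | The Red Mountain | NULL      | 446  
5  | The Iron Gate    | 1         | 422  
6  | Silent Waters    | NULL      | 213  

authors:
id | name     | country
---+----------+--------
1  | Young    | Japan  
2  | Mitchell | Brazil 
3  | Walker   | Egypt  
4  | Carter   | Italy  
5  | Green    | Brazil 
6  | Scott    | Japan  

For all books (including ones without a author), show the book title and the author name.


LEFT JOIN keeps every row from books (the left table); where author_id has no match in authors, the author columns become NULL. Walk through each book:
  - book 1 (Winter Gardens): author_id=3 -> matches Walker
  - book 2 (Midnight Sun): author_id=2 -> matches Mitchell
  - book 3 (Stone Bridges): author_id=2 -> matches Mitchell
  - book 4 (The Red Mountain): author_id=NULL, no match -> kept with NULL
  - book 5 (The Iron Gate): author_id=1 -> matches Young
  - book 6 (Silent Waters): author_id=NULL, no match -> kept with NULL
All 6 rows appear; 2 have NULL author.

SQL:
SELECT a.title, b.name AS author
FROM books a
LEFT JOIN authors b ON a.author_id = b.id

Result:
title            | author  
-----------------+---------
Winter Gardens   | Walker  
Midnight Sun     | Mitchell
Stone Bridges    | Mitchell
The Red Mountain | NULL    
The Iron Gate    | Young   
Silent Waters    | NULL    


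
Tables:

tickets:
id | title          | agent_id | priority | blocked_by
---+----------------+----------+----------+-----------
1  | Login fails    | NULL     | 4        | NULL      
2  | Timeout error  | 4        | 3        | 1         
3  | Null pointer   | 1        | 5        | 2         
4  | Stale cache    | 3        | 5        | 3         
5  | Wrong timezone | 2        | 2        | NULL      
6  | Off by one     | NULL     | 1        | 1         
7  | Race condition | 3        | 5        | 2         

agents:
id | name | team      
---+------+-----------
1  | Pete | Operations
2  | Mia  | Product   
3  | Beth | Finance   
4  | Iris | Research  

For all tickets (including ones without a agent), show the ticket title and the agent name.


LEFT JOIN keeps every row from tickets (the left table); where agent_id has no match in agents, the agent columns become NULL. Walk through each ticket:
  - ticket 1 (Login fails): agent_id=NULL, no match -> kept with NULL
  - ticket 2 (Timeout error): agent_id=4 -> matches Iris
  - ticket 3 (Null pointer): agent_id=1 -> matches Pete
  - ticket 4 (Stale cache): agent_id=3 -> matches Beth
  - ticket 5 (Wrong timezone): agent_id=2 -> matches Mia
  - ticket 6 (Off by one): agent_id=NULL, no match -> kept with NULL
  - ticket 7 (Race condition): agent_id=3 -> matches Beth
All 7 rows appear; 2 have NULL agent.

SQL:
SELECT a.title, b.name AS agent
FROM tickets a
LEFT JOIN agents b ON a.agent_id = b.id

Result:
title          | agent
---------------+------
Login fails    | NULL 
Timeout error  | Iris 
Null pointer   | Pete 
Stale cache    | Beth 
Wrong timezone | Mia  
Off by one     | NULL 
Race condition | Beth 


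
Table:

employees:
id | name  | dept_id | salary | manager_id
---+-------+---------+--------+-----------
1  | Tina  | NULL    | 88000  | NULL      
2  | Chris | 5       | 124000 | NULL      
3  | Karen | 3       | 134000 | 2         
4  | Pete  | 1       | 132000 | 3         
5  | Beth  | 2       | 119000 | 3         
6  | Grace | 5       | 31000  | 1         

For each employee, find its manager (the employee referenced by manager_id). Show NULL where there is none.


This is a self-join: employees is joined to a second copy of itself, matching each row's manager_id to another row's id. Use LEFT JOIN so rows with manager_id=NULL are kept.
  - employee 1 (Tina): manager_id=NULL -> NULL
  - employee 2 (Chris): manager_id=NULL -> NULL
  - employee 3 (Karen): manager_id=2 -> Chris
  - employee 4 (Pete): manager_id=3 -> Karen
  - employee 5 (Beth): manager_id=3 -> Karen
  - employee 6 (Grace): manager_id=1 -> Tina

SQL:
SELECT a.name AS item, b.name AS manager
FROM employees a
LEFT JOIN employees b ON a.manager_id = b.id

Result:
item  | manager
------+--------
Tina  | NULL   
Chris | NULL   
Karen | Chris  
Pete  | Karen  
Beth  | Karen  
Grace | Tina   


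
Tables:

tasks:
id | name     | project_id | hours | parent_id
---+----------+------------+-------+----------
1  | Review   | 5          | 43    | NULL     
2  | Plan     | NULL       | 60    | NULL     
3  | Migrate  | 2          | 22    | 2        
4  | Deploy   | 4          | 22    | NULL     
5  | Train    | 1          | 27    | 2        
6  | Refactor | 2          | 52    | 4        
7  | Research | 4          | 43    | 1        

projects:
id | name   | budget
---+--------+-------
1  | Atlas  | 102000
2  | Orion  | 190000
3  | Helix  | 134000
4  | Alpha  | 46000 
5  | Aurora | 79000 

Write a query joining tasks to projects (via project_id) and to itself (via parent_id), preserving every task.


Two LEFT JOINs from the same base table tasks: one to projects via project_id, one to tasks itself via parent_id. Both are LEFT so every task is preserved.
Match against projects:
  - task 1 (Review): project_id=5 -> matches Aurora
  - task 2 (Plan): project_id=NULL, no match -> kept with NULL
  - task 3 (Migrate): project_id=2 -> matches Orion
  - task 4 (Deploy): project_id=4 -> matches Alpha
  - task 5 (Train): project_id=1 -> matches Atlas
  - task 6 (Refactor): project_id=2 -> matches Orion
  - task 7 (Research): project_id=4 -> matches Alpha
Match against tasks (self):
  - task 1 (Review): parent_id=NULL -> NULL
  - task 2 (Plan): parent_id=NULL -> NULL
  - task 3 (Migrate): parent_id=2 -> Plan
  - task 4 (Deploy): parent_id=NULL -> NULL
  - task 5 (Train): parent_id=2 -> Plan
  - task 6 (Refactor): parent_id=4 -> Deploy
  - task 7 (Research): parent_id=1 -> Review

SQL:
SELECT a.name, b.name AS project, c.name AS parent
FROM tasks a
LEFT JOIN projects b ON a.project_id = b.id
LEFT JOIN tasks c ON a.parent_id = c.id

Result:
name     | project | parent
---------+---------+-------
Review   | Aurora  | NULL  
Plan     | NULL    | NULL  
Migrate  | Orion   | Plan  
Deploy   | Alpha   | NULL  
Train    | Atlas   | Plan  
Refactor | Orion   | Deploy
Research | Alpha   | Review


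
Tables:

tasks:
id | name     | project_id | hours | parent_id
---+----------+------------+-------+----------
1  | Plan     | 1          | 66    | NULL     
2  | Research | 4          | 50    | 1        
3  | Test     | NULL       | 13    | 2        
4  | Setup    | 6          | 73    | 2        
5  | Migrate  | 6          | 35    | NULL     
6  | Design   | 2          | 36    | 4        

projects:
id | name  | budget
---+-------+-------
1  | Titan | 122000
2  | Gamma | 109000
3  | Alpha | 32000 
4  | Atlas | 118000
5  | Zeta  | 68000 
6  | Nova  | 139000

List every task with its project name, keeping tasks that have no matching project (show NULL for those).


LEFT JOIN keeps every row from tasks (the left table); where project_id has no match in projects, the project columns become NULL. Walk through each task:
  - task 1 (Plan): project_id=1 -> matches Titan
  - task 2 (Research): project_id=4 -> matches Atlas
  - task 3 (Test): project_id=NULL, no match -> kept with NULL
  - task 4 (Setup): project_id=6 -> matches Nova
  - task 5 (Migrate): project_id=6 -> matches Nova
  - task 6 (Design): project_id=2 -> matches Gamma
All 6 rows appear; 1 has NULL project.

SQL:
SELECT a.name, b.name AS project
FROM tasks a
LEFT JOIN projects b ON a.project_id = b.id

Result:
name     | project
---------+--------
Plan     | Titan  
Research | Atlas  
Test     | NULL   
Setup    | Nova   
Migrate  | Nova   
Design   | Gamma  


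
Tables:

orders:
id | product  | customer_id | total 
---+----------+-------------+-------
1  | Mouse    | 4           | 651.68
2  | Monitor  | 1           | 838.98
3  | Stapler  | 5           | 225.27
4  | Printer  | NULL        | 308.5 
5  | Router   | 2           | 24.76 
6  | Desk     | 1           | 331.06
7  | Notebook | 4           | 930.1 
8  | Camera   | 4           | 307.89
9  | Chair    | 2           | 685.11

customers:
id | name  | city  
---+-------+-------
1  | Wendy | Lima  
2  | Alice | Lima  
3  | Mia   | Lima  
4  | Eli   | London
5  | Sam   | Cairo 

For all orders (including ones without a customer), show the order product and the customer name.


LEFT JOIN keeps every row from orders (the left table); where customer_id has no match in customers, the customer columns become NULL. Walk through each order:
  - order 1 (Mouse): customer_id=4 -> matches Eli
  - order 2 (Monitor): customer_id=1 -> matches Wendy
  - order 3 (Stapler): customer_id=5 -> matches Sam
  - order 4 (Printer): customer_id=NULL, no match -> kept with NULL
  - order 5 (Router): customer_id=2 -> matches Alice
  - order 6 (Desk): customer_id=1 -> matches Wendy
  - order 7 (Notebook): customer_id=4 -> matches Eli
  - order 8 (Camera): customer_id=4 -> matches Eli
  - order 9 (Chair): customer_id=2 -> matches Alice
All 9 rows appear; 1 has NULL customer.

SQL:
SELECT a.product, b.name AS customer
FROM orders a
LEFT JOIN customers b ON a.customer_id = b.id

Result:
product  | customer
---------+---------
Mouse    | Eli     
Monitor  | Wendy   
Stapler  | Sam     
Printer  | NULL    
Router   | Alice   
Desk     | Wendy   
Notebook | Eli     
Camera   | Eli     
Chair    | Alice   


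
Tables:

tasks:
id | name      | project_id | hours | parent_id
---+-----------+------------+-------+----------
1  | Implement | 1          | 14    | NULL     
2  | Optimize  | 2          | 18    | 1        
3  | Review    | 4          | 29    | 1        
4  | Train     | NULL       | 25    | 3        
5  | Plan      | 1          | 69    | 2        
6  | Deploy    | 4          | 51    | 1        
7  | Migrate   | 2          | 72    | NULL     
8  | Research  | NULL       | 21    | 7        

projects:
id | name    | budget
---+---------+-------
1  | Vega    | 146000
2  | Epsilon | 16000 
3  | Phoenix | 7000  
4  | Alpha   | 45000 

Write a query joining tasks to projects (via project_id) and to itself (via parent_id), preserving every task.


Two LEFT JOINs from the same base table tasks: one to projects via project_id, one to tasks itself via parent_id. Both are LEFT so every task is preserved.
Match against projects:
  - task 1 (Implement): project_id=1 -> matches Vega
  - task 2 (Optimize): project_id=2 -> matches Epsilon
  - task 3 (Review): project_id=4 -> matches Alpha
  - task 4 (Train): project_id=NULL, no match -> kept with NULL
  - task 5 (Plan): project_id=1 -> matches Vega
  - task 6 (Deploy): project_id=4 -> matches Alpha
  - task 7 (Migrate): project_id=2 -> matches Epsilon
  - task 8 (Research): project_id=NULL, no match -> kept with NULL
Match against tasks (self):
  - task 1 (Implement): parent_id=NULL -> NULL
  - task 2 (Optimize): parent_id=1 -> Implement
  - task 3 (Review): parent_id=1 -> Implement
  - task 4 (Train): parent_id=3 -> Review
  - task 5 (Plan): parent_id=2 -> Optimize
  - task 6 (Deploy): parent_id=1 -> Implement
  - task 7 (Migrate): parent_id=NULL -> NULL
  - task 8 (Research): parent_id=7 -> Migrate

SQL:
SELECT a.name, b.name AS project, c.name AS parent
FROM tasks a
LEFT JOIN projects b ON a.project_id = b.id
LEFT JOIN tasks c ON a.parent_id = c.id

Result:
name      | project | parent   
----------+---------+----------
Implement | Vega    | NULL     
Optimize  | Epsilon | Implement
Review    | Alpha   | Implement
Train     | NULL    | Review   
Plan      | Vega    | Optimize 
Deploy    | Alpha   | Implement
Migrate   | Epsilon | NULL     
Research  | NULL    | Migrate  


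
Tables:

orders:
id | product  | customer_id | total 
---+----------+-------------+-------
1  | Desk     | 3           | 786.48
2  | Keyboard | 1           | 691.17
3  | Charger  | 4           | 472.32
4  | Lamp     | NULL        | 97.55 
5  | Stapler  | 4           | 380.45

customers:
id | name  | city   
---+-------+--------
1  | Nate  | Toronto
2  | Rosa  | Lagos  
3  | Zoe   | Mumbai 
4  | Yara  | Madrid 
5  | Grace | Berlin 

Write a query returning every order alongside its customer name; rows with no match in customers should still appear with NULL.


LEFT JOIN keeps every row from orders (the left table); where customer_id has no match in customers, the customer columns become NULL. Walk through each order:
  - order 1 (Desk): customer_id=3 -> matches Zoe
  - order 2 (Keyboard): customer_id=1 -> matches Nate
  - order 3 (Charger): customer_id=4 -> matches Yara
  - order 4 (Lamp): customer_id=NULL, no match -> kept with NULL
  - order 5 (Stapler): customer_id=4 -> matches Yara
All 5 rows appear; 1 has NULL customer.

SQL:
SELECT a.product, b.name AS customer
FROM orders a
LEFT JOIN customers b ON a.customer_id = b.id

Result:
product  | customer
---------+---------
Desk     | Zoe     
Keyboard | Nate    
Charger  | Yara    
Lamp     | NULL    
Stapler  | Yara    


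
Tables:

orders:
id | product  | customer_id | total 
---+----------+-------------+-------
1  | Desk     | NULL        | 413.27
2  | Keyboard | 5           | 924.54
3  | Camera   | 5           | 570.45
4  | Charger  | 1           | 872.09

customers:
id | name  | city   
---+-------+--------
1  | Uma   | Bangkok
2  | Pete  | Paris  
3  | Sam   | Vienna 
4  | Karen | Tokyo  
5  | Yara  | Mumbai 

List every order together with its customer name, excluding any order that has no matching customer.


INNER JOIN keeps only orders rows whose customer_id matches an id in customers. Walk through each order:
  - order 1 (Desk): customer_id=NULL, no match -> dropped
  - order 2 (Keyboard): customer_id=5 -> matches Yara
  - order 3 (Camera): customer_id=5 -> matches Yara
  - order 4 (Charger): customer_id=1 -> matches Uma
So 1 of 4 rows is dropped.

SQL:
SELECT a.product, b.name AS customer
FROM orders a
INNER JOIN customers b ON a.customer_id = b.id

Result:
product  | customer
---------+---------
Keyboard | Yara    
Camera   | Yara    
Charger  | Uma     


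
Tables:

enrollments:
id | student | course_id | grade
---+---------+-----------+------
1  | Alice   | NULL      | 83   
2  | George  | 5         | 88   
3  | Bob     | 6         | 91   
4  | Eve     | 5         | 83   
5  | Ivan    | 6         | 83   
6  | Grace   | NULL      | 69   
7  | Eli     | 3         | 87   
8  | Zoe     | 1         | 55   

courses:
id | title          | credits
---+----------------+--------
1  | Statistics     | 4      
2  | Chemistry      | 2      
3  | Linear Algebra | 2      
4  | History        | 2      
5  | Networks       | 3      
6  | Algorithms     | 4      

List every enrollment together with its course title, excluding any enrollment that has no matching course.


INNER JOIN keeps only enrollments rows whose course_id matches an id in courses. Walk through each enrollment:
  - enrollment 1 (Alice): course_id=NULL, no match -> dropped
  - enrollment 2 (George): course_id=5 -> matches Networks
  - enrollment 3 (Bob): course_id=6 -> matches Algorithms
  - enrollment 4 (Eve): course_id=5 -> matches Networks
  - enrollment 5 (Ivan): course_id=6 -> matches Algorithms
  - enrollment 6 (Grace): course_id=NULL, no match -> dropped
  - enrollment 7 (Eli): course_id=3 -> matches Linear Algebra
  - enrollment 8 (Zoe): course_id=1 -> matches Statistics
So 2 of 8 rows are dropped.

SQL:
SELECT a.student, b.title AS course
FROM enrollments a
INNER JOIN courses b ON a.course_id = b.id

Result:
student | course        
--------+---------------
George  | Networks      
Bob     | Algorithms    
Eve     | Networks      
Ivan    | Algorithms    
Eli     | Linear Algebra
Zoe     | Statistics    


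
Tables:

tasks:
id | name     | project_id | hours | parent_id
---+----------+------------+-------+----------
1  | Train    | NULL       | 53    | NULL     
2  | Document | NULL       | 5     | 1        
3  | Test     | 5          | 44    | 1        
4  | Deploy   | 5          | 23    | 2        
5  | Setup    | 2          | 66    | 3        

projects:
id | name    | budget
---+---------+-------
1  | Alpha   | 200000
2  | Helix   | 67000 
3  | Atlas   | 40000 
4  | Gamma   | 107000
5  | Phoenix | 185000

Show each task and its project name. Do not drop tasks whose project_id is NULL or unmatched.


LEFT JOIN keeps every row from tasks (the left table); where project_id has no match in projects, the project columns become NULL. Walk through each task:
  - task 1 (Train): project_id=NULL, no match -> kept with NULL
  - task 2 (Document): project_id=NULL, no match -> kept with NULL
  - task 3 (Test): project_id=5 -> matches Phoenix
  - task 4 (Deploy): project_id=5 -> matches Phoenix
  - task 5 (Setup): project_id=2 -> matches Helix
All 5 rows appear; 2 have NULL project.

SQL:
SELECT a.name, b.name AS project
FROM tasks a
LEFT JOIN projects b ON a.project_id = b.id

Result:
name     | project
---------+--------
Train    | NULL   
Document | NULL   
Test     | Phoenix
Deploy   | Phoenix
Setup    | Helix  


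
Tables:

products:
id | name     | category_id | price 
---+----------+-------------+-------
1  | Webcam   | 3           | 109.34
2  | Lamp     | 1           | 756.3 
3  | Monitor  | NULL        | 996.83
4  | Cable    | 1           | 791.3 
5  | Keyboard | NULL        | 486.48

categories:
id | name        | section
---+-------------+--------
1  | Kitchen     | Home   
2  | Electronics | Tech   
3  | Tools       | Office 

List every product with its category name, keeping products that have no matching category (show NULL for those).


LEFT JOIN keeps every row from products (the left table); where category_id has no match in categories, the category columns become NULL. Walk through each product:
  - product 1 (Webcam): category_id=3 -> matches Tools
  - product 2 (Lamp): category_id=1 -> matches Kitchen
  - product 3 (Monitor): category_id=NULL, no match -> kept with NULL
  - product 4 (Cable): category_id=1 -> matches Kitchen
  - product 5 (Keyboard): category_id=NULL, no match -> kept with NULL
All 5 rows appear; 2 have NULL category.

SQL:
SELECT a.name, b.name AS category
FROM products a
LEFT JOIN categories b ON a.category_id = b.id

Result:
name     | category
---------+---------
Webcam   | Tools   
Lamp     | Kitchen 
Monitor  | NULL    
Cable    | Kitchen 
Keyboard | NULL    


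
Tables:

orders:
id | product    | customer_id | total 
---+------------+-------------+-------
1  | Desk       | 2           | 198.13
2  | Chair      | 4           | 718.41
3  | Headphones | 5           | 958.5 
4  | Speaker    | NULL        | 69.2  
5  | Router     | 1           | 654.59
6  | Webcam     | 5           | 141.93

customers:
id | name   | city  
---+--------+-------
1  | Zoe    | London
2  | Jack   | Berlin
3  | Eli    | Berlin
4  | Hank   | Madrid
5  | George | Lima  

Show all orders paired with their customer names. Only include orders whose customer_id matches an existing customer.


INNER JOIN keeps only orders rows whose customer_id matches an id in customers. Walk through each order:
  - order 1 (Desk): customer_id=2 -> matches Jack
  - order 2 (Chair): customer_id=4 -> matches Hank
  - order 3 (Headphones): customer_id=5 -> matches George
  - order 4 (Speaker): customer_id=NULL, no match -> dropped
  - order 5 (Router): customer_id=1 -> matches Zoe
  - order 6 (Webcam): customer_id=5 -> matches George
So 1 of 6 rows is dropped.

SQL:
SELECT a.product, b.name AS customer
FROM orders a
INNER JOIN customers b ON a.customer_id = b.id

Result:
product    | customer
-----------+---------
Desk       | Jack    
Chair      | Hank    
Headphones | George  
Router     | Zoe     
Webcam     | George  
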